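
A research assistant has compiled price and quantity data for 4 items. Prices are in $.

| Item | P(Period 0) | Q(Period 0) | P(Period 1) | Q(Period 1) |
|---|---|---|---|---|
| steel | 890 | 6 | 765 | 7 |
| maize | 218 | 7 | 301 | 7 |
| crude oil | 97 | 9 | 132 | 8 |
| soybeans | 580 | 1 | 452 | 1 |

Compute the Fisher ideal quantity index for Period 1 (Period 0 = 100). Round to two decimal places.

Laspeyres component (base-period weights):
ΣP(Period 0)Q(Period 1) = 890×7 + 218×7 + 97×8 + 580×1 = 6230 + 1526 + 776 + 580 = 9112
ΣP(Period 0)Q(Period 0) = 890×6 + 218×7 + 97×9 + 580×1 = 5340 + 1526 + 873 + 580 = 8319
L = 9112 / 8319 × 100 = 109.5324
Paasche component (current-period weights):
ΣP(Period 1)Q(Period 1) = 765×7 + 301×7 + 132×8 + 452×1 = 5355 + 2107 + 1056 + 452 = 8970
ΣP(Period 1)Q(Period 0) = 765×6 + 301×7 + 132×9 + 452×1 = 4590 + 2107 + 1188 + 452 = 8337
P = 8970 / 8337 × 100 = 107.5927
Fisher = √(L × P) = √(109.5324 × 107.5927) = 108.5582

108.56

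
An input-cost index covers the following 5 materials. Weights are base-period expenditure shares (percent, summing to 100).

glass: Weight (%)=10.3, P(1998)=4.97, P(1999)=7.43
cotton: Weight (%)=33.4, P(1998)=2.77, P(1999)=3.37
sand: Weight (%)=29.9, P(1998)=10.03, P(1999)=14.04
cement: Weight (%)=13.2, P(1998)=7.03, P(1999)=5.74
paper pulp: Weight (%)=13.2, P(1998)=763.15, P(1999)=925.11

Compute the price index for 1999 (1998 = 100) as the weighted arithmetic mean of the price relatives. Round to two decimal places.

glass: 10.3 × (7.43/4.97) = 10.3 × 1.494970 = 15.3982
cotton: 33.4 × (3.37/2.77) = 33.4 × 1.216606 = 40.6347
sand: 29.9 × (14.04/10.03) = 29.9 × 1.399801 = 41.8540
cement: 13.2 × (5.74/7.03) = 13.2 × 0.816501 = 10.7778
paper pulp: 13.2 × (925.11/763.15) = 13.2 × 1.212226 = 16.0014
Index = Σ wᵢ·(p₁ᵢ/p₀ᵢ) = 15.3982 + 40.6347 + 41.8540 + 10.7778 + 16.0014 = 124.6661

124.67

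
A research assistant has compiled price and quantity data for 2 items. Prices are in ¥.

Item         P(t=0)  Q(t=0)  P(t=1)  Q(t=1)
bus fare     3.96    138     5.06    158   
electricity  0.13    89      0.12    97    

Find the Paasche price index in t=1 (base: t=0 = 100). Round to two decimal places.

Paasche price index uses current-period quantities as weights.
ΣP(t=1)·Q(t=1) = 5.06×158 + 0.12×97 = 799.48 + 11.64 = 811.12
ΣP(t=0)·Q(t=1) = 3.96×158 + 0.13×97 = 625.68 + 12.61 = 638.29
Index = 811.12 / 638.29 × 100 = 127.0770

127.08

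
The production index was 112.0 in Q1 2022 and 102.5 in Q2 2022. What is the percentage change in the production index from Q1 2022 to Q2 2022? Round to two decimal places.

-8.48%

Change = (102.5 − 112.0) / 112.0 × 100
       = -9.5 / 112.0 × 100 = -8.4821%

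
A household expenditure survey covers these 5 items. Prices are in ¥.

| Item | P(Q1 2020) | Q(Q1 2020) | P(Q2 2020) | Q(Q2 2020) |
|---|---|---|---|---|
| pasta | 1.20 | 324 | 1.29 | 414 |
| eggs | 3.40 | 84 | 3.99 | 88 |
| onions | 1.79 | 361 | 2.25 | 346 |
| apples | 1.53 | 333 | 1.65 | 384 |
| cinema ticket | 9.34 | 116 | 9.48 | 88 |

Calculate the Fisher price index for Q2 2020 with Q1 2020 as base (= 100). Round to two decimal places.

110.59

Laspeyres component (base-period weights):
ΣP(Q2 2020)Q(Q1 2020) = 1.29×324 + 3.99×84 + 2.25×361 + 1.65×333 + 9.48×116 = 417.96 + 335.16 + 812.25 + 549.45 + 1099.68 = 3214.5
ΣP(Q1 2020)Q(Q1 2020) = 1.20×324 + 3.40×84 + 1.79×361 + 1.53×333 + 9.34×116 = 388.8 + 285.6 + 646.19 + 509.49 + 1083.44 = 2913.52
L = 3214.5 / 2913.52 × 100 = 110.3305
Paasche component (current-period weights):
ΣP(Q2 2020)Q(Q2 2020) = 1.29×414 + 3.99×88 + 2.25×346 + 1.65×384 + 9.48×88 = 534.06 + 351.12 + 778.5 + 633.6 + 834.24 = 3131.52
ΣP(Q1 2020)Q(Q2 2020) = 1.20×414 + 3.40×88 + 1.79×346 + 1.53×384 + 9.34×88 = 496.8 + 299.2 + 619.34 + 587.52 + 821.92 = 2824.78
P = 3131.52 / 2824.78 × 100 = 110.8589
Fisher = √(L × P) = √(110.3305 × 110.8589) = 110.5944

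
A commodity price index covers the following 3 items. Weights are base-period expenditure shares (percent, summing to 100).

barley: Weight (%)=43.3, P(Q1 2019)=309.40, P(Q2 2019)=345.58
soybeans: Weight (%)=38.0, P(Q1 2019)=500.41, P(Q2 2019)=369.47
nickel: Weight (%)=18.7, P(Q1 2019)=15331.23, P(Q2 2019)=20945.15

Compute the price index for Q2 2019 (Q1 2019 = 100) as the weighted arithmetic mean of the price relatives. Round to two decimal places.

101.97

barley: 43.3 × (345.58/309.40) = 43.3 × 1.116936 = 48.3633
soybeans: 38.0 × (369.47/500.41) = 38.0 × 0.738335 = 28.0567
nickel: 18.7 × (20945.15/15331.23) = 18.7 × 1.366175 = 25.5475
Index = Σ wᵢ·(p₁ᵢ/p₀ᵢ) = 48.3633 + 28.0567 + 25.5475 = 101.9675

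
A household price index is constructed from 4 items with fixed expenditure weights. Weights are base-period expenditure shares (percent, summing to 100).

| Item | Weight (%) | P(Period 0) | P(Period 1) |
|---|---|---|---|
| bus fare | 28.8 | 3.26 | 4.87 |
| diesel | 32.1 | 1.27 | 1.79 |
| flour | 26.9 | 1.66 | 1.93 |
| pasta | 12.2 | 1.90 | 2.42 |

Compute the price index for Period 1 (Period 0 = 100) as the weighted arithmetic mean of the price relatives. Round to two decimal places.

135.08

bus fare: 28.8 × (4.87/3.26) = 28.8 × 1.493865 = 43.0233
diesel: 32.1 × (1.79/1.27) = 32.1 × 1.409449 = 45.2433
flour: 26.9 × (1.93/1.66) = 26.9 × 1.162651 = 31.2753
pasta: 12.2 × (2.42/1.90) = 12.2 × 1.273684 = 15.5389
Index = Σ wᵢ·(p₁ᵢ/p₀ᵢ) = 43.0233 + 45.2433 + 31.2753 + 15.5389 = 135.0809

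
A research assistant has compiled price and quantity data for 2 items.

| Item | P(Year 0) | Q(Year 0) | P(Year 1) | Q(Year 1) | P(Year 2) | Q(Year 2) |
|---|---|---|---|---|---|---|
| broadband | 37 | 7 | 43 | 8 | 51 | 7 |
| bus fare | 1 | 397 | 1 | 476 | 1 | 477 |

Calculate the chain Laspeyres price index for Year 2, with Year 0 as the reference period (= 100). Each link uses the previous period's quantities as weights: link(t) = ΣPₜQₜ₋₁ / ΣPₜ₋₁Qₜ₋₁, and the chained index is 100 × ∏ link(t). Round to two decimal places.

114.71

Link Year 0→Year 1:
ΣP(Year 1)Q(Year 0) = 43×7 + 1×397 = 301 + 397 = 698
ΣP(Year 0)Q(Year 0) = 37×7 + 1×397 = 259 + 397 = 656
link = 698/656 = 1.064024
Link Year 1→Year 2:
ΣP(Year 2)Q(Year 1) = 51×8 + 1×476 = 408 + 476 = 884
ΣP(Year 1)Q(Year 1) = 43×8 + 1×476 = 344 + 476 = 820
link = 884/820 = 1.078049
Chained index = 100 × 1.064024 × 1.078049 = 114.7070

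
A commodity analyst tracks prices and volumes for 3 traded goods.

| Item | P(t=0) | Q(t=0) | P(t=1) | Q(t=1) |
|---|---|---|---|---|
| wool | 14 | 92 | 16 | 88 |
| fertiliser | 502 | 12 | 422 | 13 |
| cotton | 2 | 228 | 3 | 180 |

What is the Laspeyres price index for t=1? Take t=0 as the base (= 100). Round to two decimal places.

Laspeyres price index uses base-period quantities as weights.
ΣP(t=1)·Q(t=0) = 16×92 + 422×12 + 3×228 = 1472 + 5064 + 684 = 7220
ΣP(t=0)·Q(t=0) = 14×92 + 502×12 + 2×228 = 1288 + 6024 + 456 = 7768
Index = 7220 / 7768 × 100 = 92.9454

92.95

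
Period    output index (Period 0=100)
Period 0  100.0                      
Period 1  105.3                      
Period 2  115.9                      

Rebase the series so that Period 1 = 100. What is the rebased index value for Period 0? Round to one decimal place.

95.0

Rebased(Period 0) = 100.0 / 105.3 × 100 = 94.9668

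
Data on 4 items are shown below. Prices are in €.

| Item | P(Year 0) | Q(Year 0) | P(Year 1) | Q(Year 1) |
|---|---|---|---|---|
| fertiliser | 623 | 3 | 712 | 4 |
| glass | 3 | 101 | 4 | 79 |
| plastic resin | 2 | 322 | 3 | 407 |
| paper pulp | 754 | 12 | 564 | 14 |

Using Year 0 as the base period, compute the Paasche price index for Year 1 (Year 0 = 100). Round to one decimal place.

Paasche price index uses current-period quantities as weights.
ΣP(Year 1)·Q(Year 1) = 712×4 + 4×79 + 3×407 + 564×14 = 2848 + 316 + 1221 + 7896 = 12281
ΣP(Year 0)·Q(Year 1) = 623×4 + 3×79 + 2×407 + 754×14 = 2492 + 237 + 814 + 10556 = 14099
Index = 12281 / 14099 × 100 = 87.1055

87.1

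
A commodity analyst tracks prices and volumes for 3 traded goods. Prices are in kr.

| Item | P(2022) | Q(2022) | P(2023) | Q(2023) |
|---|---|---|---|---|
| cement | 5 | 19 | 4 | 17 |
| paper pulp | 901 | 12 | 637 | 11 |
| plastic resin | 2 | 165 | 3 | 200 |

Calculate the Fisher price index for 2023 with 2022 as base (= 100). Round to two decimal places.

Laspeyres component (base-period weights):
ΣP(2023)Q(2022) = 4×19 + 637×12 + 3×165 = 76 + 7644 + 495 = 8215
ΣP(2022)Q(2022) = 5×19 + 901×12 + 2×165 = 95 + 10812 + 330 = 11237
L = 8215 / 11237 × 100 = 73.1067
Paasche component (current-period weights):
ΣP(2023)Q(2023) = 4×17 + 637×11 + 3×200 = 68 + 7007 + 600 = 7675
ΣP(2022)Q(2023) = 5×17 + 901×11 + 2×200 = 85 + 9911 + 400 = 10396
P = 7675 / 10396 × 100 = 73.8265
Fisher = √(L × P) = √(73.1067 × 73.8265) = 73.4657

73.47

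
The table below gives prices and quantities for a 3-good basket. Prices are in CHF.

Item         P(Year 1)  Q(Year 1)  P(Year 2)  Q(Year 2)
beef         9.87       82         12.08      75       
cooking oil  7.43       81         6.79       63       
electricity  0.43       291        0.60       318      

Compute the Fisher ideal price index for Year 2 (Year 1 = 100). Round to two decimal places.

112.49

Laspeyres component (base-period weights):
ΣP(Year 2)Q(Year 1) = 12.08×82 + 6.79×81 + 0.60×291 = 990.56 + 549.99 + 174.6 = 1715.15
ΣP(Year 1)Q(Year 1) = 9.87×82 + 7.43×81 + 0.43×291 = 809.34 + 601.83 + 125.13 = 1536.3
L = 1715.15 / 1536.3 × 100 = 111.6416
Paasche component (current-period weights):
ΣP(Year 2)Q(Year 2) = 12.08×75 + 6.79×63 + 0.60×318 = 906 + 427.77 + 190.8 = 1524.57
ΣP(Year 1)Q(Year 2) = 9.87×75 + 7.43×63 + 0.43×318 = 740.25 + 468.09 + 136.74 = 1345.08
P = 1524.57 / 1345.08 × 100 = 113.3442
Fisher = √(L × P) = √(111.6416 × 113.3442) = 112.4897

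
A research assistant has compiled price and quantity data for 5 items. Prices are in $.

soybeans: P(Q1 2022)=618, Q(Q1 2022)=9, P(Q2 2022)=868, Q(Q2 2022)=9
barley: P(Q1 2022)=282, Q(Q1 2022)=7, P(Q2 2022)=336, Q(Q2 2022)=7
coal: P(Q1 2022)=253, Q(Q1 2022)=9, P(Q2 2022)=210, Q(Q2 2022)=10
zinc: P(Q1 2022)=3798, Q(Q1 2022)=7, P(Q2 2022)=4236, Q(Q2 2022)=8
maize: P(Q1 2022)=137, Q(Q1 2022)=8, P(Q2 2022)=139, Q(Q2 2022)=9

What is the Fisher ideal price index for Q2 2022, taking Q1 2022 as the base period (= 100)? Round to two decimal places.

113.96

Laspeyres component (base-period weights):
ΣP(Q2 2022)Q(Q1 2022) = 868×9 + 336×7 + 210×9 + 4236×7 + 139×8 = 7812 + 2352 + 1890 + 29652 + 1112 = 42818
ΣP(Q1 2022)Q(Q1 2022) = 618×9 + 282×7 + 253×9 + 3798×7 + 137×8 = 5562 + 1974 + 2277 + 26586 + 1096 = 37495
L = 42818 / 37495 × 100 = 114.1966
Paasche component (current-period weights):
ΣP(Q2 2022)Q(Q2 2022) = 868×9 + 336×7 + 210×10 + 4236×8 + 139×9 = 7812 + 2352 + 2100 + 33888 + 1251 = 47403
ΣP(Q1 2022)Q(Q2 2022) = 618×9 + 282×7 + 253×10 + 3798×8 + 137×9 = 5562 + 1974 + 2530 + 30384 + 1233 = 41683
P = 47403 / 41683 × 100 = 113.7226
Fisher = √(L × P) = √(114.1966 × 113.7226) = 113.9593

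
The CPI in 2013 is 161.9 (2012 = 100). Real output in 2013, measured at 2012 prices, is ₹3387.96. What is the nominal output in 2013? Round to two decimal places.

5485.11

Nominal = Real × (Index/100) = 3387.96 × (161.9/100)
        = 3387.96 × 1.619 = 5485.1072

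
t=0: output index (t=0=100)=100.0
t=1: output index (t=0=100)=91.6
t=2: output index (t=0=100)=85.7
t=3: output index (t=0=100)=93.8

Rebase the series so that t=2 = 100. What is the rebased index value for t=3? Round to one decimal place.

109.5

Rebased(t=3) = 93.8 / 85.7 × 100 = 109.4516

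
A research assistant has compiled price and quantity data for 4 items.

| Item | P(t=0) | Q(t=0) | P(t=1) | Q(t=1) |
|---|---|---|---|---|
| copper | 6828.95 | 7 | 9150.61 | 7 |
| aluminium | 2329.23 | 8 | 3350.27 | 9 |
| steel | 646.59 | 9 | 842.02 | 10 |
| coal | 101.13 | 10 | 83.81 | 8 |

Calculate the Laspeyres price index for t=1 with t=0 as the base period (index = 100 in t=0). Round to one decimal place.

135.5

Laspeyres price index uses base-period quantities as weights.
ΣP(t=1)·Q(t=0) = 9150.61×7 + 3350.27×8 + 842.02×9 + 83.81×10 = 64054.27 + 26802.16 + 7578.18 + 838.1 = 99272.71
ΣP(t=0)·Q(t=0) = 6828.95×7 + 2329.23×8 + 646.59×9 + 101.13×10 = 47802.65 + 18633.84 + 5819.31 + 1011.3 = 73267.1
Index = 99272.71 / 73267.1 × 100 = 135.4943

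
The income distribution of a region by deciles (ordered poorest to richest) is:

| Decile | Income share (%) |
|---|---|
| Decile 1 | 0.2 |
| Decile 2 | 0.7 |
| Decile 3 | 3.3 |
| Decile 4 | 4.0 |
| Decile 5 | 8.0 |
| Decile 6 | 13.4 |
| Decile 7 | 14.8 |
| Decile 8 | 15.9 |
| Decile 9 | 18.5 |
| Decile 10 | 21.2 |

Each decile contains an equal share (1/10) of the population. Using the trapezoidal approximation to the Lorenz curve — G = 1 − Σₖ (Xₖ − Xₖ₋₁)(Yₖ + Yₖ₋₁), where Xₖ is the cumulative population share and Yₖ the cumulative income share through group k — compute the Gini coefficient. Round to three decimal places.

0.414

Cumulative income shares Yₖ: 0.0020, 0.0090, 0.0420, 0.0820, 0.1620, 0.2960, 0.4440, 0.6030, 0.7880, 1.0000
Σ (Xₖ−Xₖ₋₁)(Yₖ+Yₖ₋₁) = (1/10)(0.0020+0.0000) + (1/10)(0.0090+0.0020) + (1/10)(0.0420+0.0090) + (1/10)(0.0820+0.0420) + (1/10)(0.1620+0.0820) + (1/10)(0.2960+0.1620) + (1/10)(0.4440+0.2960) + (1/10)(0.6030+0.4440) + (1/10)(0.7880+0.6030) + (1/10)(1.0000+0.7880)
  = 0.0002 + 0.0011 + 0.0051 + 0.0124 + 0.0244 + 0.0458 + 0.0740 + 0.1047 + 0.1391 + 0.1788 = 0.5856
G = 1 − 0.5856 = 0.4144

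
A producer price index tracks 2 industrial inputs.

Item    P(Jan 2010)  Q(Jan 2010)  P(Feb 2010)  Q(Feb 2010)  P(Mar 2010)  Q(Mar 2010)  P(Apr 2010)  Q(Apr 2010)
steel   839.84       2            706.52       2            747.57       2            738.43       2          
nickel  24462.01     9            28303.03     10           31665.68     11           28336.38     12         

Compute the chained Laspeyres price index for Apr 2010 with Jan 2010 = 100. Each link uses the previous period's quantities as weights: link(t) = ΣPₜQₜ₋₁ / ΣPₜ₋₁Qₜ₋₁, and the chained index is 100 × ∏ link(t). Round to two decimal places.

Link Jan 2010→Feb 2010:
ΣP(Feb 2010)Q(Jan 2010) = 706.52×2 + 28303.03×9 = 1413.04 + 254727.27 = 256140.31
ΣP(Jan 2010)Q(Jan 2010) = 839.84×2 + 24462.01×9 = 1679.68 + 220158.09 = 221837.77
link = 256140.31/221837.77 = 1.154629
Link Feb 2010→Mar 2010:
ΣP(Mar 2010)Q(Feb 2010) = 747.57×2 + 31665.68×10 = 1495.14 + 316656.8 = 318151.94
ΣP(Feb 2010)Q(Feb 2010) = 706.52×2 + 28303.03×10 = 1413.04 + 283030.3 = 284443.34
link = 318151.94/284443.34 = 1.118507
Link Mar 2010→Apr 2010:
ΣP(Apr 2010)Q(Mar 2010) = 738.43×2 + 28336.38×11 = 1476.86 + 311700.18 = 313177.04
ΣP(Mar 2010)Q(Mar 2010) = 747.57×2 + 31665.68×11 = 1495.14 + 348322.48 = 349817.62
link = 313177.04/349817.62 = 0.895258
Chained index = 100 × 1.154629 × 1.118507 × 0.895258 = 115.6191

115.62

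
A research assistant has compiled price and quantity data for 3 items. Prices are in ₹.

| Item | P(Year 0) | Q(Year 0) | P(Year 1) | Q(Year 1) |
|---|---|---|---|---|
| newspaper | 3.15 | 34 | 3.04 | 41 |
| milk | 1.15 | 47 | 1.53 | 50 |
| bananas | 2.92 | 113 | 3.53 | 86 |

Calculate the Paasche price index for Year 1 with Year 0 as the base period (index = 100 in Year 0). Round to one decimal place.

Paasche price index uses current-period quantities as weights.
ΣP(Year 1)·Q(Year 1) = 3.04×41 + 1.53×50 + 3.53×86 = 124.64 + 76.5 + 303.58 = 504.72
ΣP(Year 0)·Q(Year 1) = 3.15×41 + 1.15×50 + 2.92×86 = 129.15 + 57.5 + 251.12 = 437.77
Index = 504.72 / 437.77 × 100 = 115.2934

115.3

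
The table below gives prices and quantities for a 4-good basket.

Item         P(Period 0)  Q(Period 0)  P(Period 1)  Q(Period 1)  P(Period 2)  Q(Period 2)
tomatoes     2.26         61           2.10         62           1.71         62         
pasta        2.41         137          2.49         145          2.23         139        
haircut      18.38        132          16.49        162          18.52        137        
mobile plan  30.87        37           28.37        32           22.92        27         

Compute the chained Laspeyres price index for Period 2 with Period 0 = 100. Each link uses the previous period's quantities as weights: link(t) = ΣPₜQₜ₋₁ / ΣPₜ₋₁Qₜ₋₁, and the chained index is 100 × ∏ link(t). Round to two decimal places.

93.64

Link Period 0→Period 1:
ΣP(Period 1)Q(Period 0) = 2.10×61 + 2.49×137 + 16.49×132 + 28.37×37 = 128.1 + 341.13 + 2176.68 + 1049.69 = 3695.6
ΣP(Period 0)Q(Period 0) = 2.26×61 + 2.41×137 + 18.38×132 + 30.87×37 = 137.86 + 330.17 + 2426.16 + 1142.19 = 4036.38
link = 3695.6/4036.38 = 0.915573
Link Period 1→Period 2:
ΣP(Period 2)Q(Period 1) = 1.71×62 + 2.23×145 + 18.52×162 + 22.92×32 = 106.02 + 323.35 + 3000.24 + 733.44 = 4163.05
ΣP(Period 1)Q(Period 1) = 2.10×62 + 2.49×145 + 16.49×162 + 28.37×32 = 130.2 + 361.05 + 2671.38 + 907.84 = 4070.47
link = 4163.05/4070.47 = 1.022744
Chained index = 100 × 0.915573 × 1.022744 = 93.6397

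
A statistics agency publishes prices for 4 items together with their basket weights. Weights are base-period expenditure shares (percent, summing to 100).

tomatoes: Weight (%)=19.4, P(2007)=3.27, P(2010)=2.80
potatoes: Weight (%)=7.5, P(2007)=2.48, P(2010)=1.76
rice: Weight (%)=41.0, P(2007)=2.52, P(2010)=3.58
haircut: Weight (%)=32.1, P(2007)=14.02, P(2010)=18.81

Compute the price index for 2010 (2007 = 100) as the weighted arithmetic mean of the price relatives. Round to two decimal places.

tomatoes: 19.4 × (2.80/3.27) = 19.4 × 0.856269 = 16.6116
potatoes: 7.5 × (1.76/2.48) = 7.5 × 0.709677 = 5.3226
rice: 41.0 × (3.58/2.52) = 41.0 × 1.420635 = 58.2460
haircut: 32.1 × (18.81/14.02) = 32.1 × 1.341655 = 43.0671
Index = Σ wᵢ·(p₁ᵢ/p₀ᵢ) = 16.6116 + 5.3226 + 58.2460 + 43.0671 = 123.2474

123.25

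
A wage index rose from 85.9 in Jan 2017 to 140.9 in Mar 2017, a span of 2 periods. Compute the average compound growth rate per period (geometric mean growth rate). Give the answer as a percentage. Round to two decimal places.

28.07%

Growth factor = (140.9/85.9)^(1/2) = (1.640279)^(1/2) = 1.280734
Growth rate = 1.280734 − 1 = 0.280734 = 28.0734%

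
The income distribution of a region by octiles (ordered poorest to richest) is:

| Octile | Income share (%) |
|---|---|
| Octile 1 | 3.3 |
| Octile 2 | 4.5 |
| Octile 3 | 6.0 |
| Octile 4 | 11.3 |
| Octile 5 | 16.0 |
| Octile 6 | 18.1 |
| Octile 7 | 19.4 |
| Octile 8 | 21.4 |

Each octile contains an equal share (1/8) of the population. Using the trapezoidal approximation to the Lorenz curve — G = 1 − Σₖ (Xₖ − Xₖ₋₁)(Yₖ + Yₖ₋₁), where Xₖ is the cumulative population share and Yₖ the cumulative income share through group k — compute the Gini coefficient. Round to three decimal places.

Cumulative income shares Yₖ: 0.0330, 0.0780, 0.1380, 0.2510, 0.4110, 0.5920, 0.7860, 1.0000
Σ (Xₖ−Xₖ₋₁)(Yₖ+Yₖ₋₁) = (1/8)(0.0330+0.0000) + (1/8)(0.0780+0.0330) + (1/8)(0.1380+0.0780) + (1/8)(0.2510+0.1380) + (1/8)(0.4110+0.2510) + (1/8)(0.5920+0.4110) + (1/8)(0.7860+0.5920) + (1/8)(1.0000+0.7860)
  = 0.0041 + 0.0139 + 0.0270 + 0.0486 + 0.0828 + 0.1254 + 0.1723 + 0.2233 = 0.6973
G = 1 − 0.6973 = 0.3027

0.303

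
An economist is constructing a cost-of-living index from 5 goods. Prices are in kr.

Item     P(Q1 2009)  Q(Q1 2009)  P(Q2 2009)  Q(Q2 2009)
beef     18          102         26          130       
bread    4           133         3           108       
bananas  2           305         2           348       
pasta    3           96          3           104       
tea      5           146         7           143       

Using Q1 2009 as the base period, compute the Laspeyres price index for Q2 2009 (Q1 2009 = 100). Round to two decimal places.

124.40

Laspeyres price index uses base-period quantities as weights.
ΣP(Q2 2009)·Q(Q1 2009) = 26×102 + 3×133 + 2×305 + 3×96 + 7×146 = 2652 + 399 + 610 + 288 + 1022 = 4971
ΣP(Q1 2009)·Q(Q1 2009) = 18×102 + 4×133 + 2×305 + 3×96 + 5×146 = 1836 + 532 + 610 + 288 + 730 = 3996
Index = 4971 / 3996 × 100 = 124.3994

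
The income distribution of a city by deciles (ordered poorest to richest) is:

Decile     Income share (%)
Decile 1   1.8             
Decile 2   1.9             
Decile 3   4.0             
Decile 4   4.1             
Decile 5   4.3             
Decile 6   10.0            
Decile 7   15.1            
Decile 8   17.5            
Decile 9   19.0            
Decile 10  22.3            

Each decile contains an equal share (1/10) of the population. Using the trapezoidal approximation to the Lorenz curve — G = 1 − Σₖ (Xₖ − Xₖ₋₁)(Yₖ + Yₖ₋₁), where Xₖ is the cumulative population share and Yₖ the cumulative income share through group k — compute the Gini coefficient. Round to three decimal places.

0.410

Cumulative income shares Yₖ: 0.0180, 0.0370, 0.0770, 0.1180, 0.1610, 0.2610, 0.4120, 0.5870, 0.7770, 1.0000
Σ (Xₖ−Xₖ₋₁)(Yₖ+Yₖ₋₁) = (1/10)(0.0180+0.0000) + (1/10)(0.0370+0.0180) + (1/10)(0.0770+0.0370) + (1/10)(0.1180+0.0770) + (1/10)(0.1610+0.1180) + (1/10)(0.2610+0.1610) + (1/10)(0.4120+0.2610) + (1/10)(0.5870+0.4120) + (1/10)(0.7770+0.5870) + (1/10)(1.0000+0.7770)
  = 0.0018 + 0.0055 + 0.0114 + 0.0195 + 0.0279 + 0.0422 + 0.0673 + 0.0999 + 0.1364 + 0.1777 = 0.5896
G = 1 − 0.5896 = 0.4104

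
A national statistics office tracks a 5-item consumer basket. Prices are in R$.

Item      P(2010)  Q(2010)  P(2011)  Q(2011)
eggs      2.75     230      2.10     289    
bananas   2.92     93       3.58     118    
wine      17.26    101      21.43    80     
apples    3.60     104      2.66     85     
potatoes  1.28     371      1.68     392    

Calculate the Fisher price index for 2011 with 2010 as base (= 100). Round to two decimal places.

Laspeyres component (base-period weights):
ΣP(2011)Q(2010) = 2.10×230 + 3.58×93 + 21.43×101 + 2.66×104 + 1.68×371 = 483 + 332.94 + 2164.43 + 276.64 + 623.28 = 3880.29
ΣP(2010)Q(2010) = 2.75×230 + 2.92×93 + 17.26×101 + 3.60×104 + 1.28×371 = 632.5 + 271.56 + 1743.26 + 374.4 + 474.88 = 3496.6
L = 3880.29 / 3496.6 × 100 = 110.9732
Paasche component (current-period weights):
ΣP(2011)Q(2011) = 2.10×289 + 3.58×118 + 21.43×80 + 2.66×85 + 1.68×392 = 606.9 + 422.44 + 1714.4 + 226.1 + 658.56 = 3628.4
ΣP(2010)Q(2011) = 2.75×289 + 2.92×118 + 17.26×80 + 3.60×85 + 1.28×392 = 794.75 + 344.56 + 1380.8 + 306 + 501.76 = 3327.87
P = 3628.4 / 3327.87 × 100 = 109.0307
Fisher = √(L × P) = √(110.9732 × 109.0307) = 109.9977

110.00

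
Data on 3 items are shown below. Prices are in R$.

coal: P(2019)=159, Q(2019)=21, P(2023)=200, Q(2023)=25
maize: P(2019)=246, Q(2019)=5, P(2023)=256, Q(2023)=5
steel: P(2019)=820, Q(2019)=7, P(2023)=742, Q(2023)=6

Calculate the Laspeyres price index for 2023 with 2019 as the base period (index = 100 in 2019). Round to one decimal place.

Laspeyres price index uses base-period quantities as weights.
ΣP(2023)·Q(2019) = 200×21 + 256×5 + 742×7 = 4200 + 1280 + 5194 = 10674
ΣP(2019)·Q(2019) = 159×21 + 246×5 + 820×7 = 3339 + 1230 + 5740 = 10309
Index = 10674 / 10309 × 100 = 103.5406

103.5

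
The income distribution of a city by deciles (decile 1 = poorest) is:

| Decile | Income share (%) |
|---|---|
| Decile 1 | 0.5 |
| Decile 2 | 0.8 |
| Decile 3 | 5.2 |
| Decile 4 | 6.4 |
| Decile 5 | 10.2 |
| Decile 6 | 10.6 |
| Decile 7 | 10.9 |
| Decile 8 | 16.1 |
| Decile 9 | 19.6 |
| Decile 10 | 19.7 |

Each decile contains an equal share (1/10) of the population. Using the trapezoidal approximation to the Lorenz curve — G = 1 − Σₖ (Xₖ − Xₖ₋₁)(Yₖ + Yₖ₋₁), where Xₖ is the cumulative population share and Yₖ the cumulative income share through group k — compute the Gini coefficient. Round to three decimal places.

Cumulative income shares Yₖ: 0.0050, 0.0130, 0.0650, 0.1290, 0.2310, 0.3370, 0.4460, 0.6070, 0.8030, 1.0000
Σ (Xₖ−Xₖ₋₁)(Yₖ+Yₖ₋₁) = (1/10)(0.0050+0.0000) + (1/10)(0.0130+0.0050) + (1/10)(0.0650+0.0130) + (1/10)(0.1290+0.0650) + (1/10)(0.2310+0.1290) + (1/10)(0.3370+0.2310) + (1/10)(0.4460+0.3370) + (1/10)(0.6070+0.4460) + (1/10)(0.8030+0.6070) + (1/10)(1.0000+0.8030)
  = 0.0005 + 0.0018 + 0.0078 + 0.0194 + 0.0360 + 0.0568 + 0.0783 + 0.1053 + 0.1410 + 0.1803 = 0.6272
G = 1 − 0.6272 = 0.3728

0.373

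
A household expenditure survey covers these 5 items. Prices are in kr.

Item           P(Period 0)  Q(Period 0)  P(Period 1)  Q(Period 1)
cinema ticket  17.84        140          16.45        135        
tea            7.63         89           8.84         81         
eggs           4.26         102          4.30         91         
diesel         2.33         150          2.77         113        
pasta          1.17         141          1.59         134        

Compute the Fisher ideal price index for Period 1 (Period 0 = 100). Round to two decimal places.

100.77

Laspeyres component (base-period weights):
ΣP(Period 1)Q(Period 0) = 16.45×140 + 8.84×89 + 4.30×102 + 2.77×150 + 1.59×141 = 2303 + 786.76 + 438.6 + 415.5 + 224.19 = 4168.05
ΣP(Period 0)Q(Period 0) = 17.84×140 + 7.63×89 + 4.26×102 + 2.33×150 + 1.17×141 = 2497.6 + 679.07 + 434.52 + 349.5 + 164.97 = 4125.66
L = 4168.05 / 4125.66 × 100 = 101.0275
Paasche component (current-period weights):
ΣP(Period 1)Q(Period 1) = 16.45×135 + 8.84×81 + 4.30×91 + 2.77×113 + 1.59×134 = 2220.75 + 716.04 + 391.3 + 313.01 + 213.06 = 3854.16
ΣP(Period 0)Q(Period 1) = 17.84×135 + 7.63×81 + 4.26×91 + 2.33×113 + 1.17×134 = 2408.4 + 618.03 + 387.66 + 263.29 + 156.78 = 3834.16
P = 3854.16 / 3834.16 × 100 = 100.5216
Fisher = √(L × P) = √(101.0275 × 100.5216) = 100.7742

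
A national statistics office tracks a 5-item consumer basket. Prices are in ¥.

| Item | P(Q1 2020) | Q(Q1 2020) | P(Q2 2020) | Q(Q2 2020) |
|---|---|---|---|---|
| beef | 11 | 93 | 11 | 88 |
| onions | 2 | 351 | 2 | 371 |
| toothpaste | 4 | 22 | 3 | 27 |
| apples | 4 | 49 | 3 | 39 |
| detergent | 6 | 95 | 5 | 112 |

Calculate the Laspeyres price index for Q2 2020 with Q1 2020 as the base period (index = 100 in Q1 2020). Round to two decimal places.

Laspeyres price index uses base-period quantities as weights.
ΣP(Q2 2020)·Q(Q1 2020) = 11×93 + 2×351 + 3×22 + 3×49 + 5×95 = 1023 + 702 + 66 + 147 + 475 = 2413
ΣP(Q1 2020)·Q(Q1 2020) = 11×93 + 2×351 + 4×22 + 4×49 + 6×95 = 1023 + 702 + 88 + 196 + 570 = 2579
Index = 2413 / 2579 × 100 = 93.5634

93.56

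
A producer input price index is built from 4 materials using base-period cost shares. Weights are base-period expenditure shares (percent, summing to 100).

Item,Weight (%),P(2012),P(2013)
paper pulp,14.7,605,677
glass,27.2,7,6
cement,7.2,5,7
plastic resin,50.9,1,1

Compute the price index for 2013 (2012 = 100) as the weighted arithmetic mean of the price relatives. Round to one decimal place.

100.7

paper pulp: 14.7 × (677/605) = 14.7 × 1.119008 = 16.4494
glass: 27.2 × (6/7) = 27.2 × 0.857143 = 23.3143
cement: 7.2 × (7/5) = 7.2 × 1.400000 = 10.0800
plastic resin: 50.9 × (1/1) = 50.9 × 1.000000 = 50.9000
Index = Σ wᵢ·(p₁ᵢ/p₀ᵢ) = 16.4494 + 23.3143 + 10.0800 + 50.9000 = 100.7437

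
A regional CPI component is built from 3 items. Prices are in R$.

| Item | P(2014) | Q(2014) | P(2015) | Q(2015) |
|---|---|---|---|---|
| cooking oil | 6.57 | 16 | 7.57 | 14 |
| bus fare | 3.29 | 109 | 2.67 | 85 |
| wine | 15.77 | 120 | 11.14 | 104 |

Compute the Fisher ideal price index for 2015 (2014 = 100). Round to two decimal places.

Laspeyres component (base-period weights):
ΣP(2015)Q(2014) = 7.57×16 + 2.67×109 + 11.14×120 = 121.12 + 291.03 + 1336.8 = 1748.95
ΣP(2014)Q(2014) = 6.57×16 + 3.29×109 + 15.77×120 = 105.12 + 358.61 + 1892.4 = 2356.13
L = 1748.95 / 2356.13 × 100 = 74.2298
Paasche component (current-period weights):
ΣP(2015)Q(2015) = 7.57×14 + 2.67×85 + 11.14×104 = 105.98 + 226.95 + 1158.56 = 1491.49
ΣP(2014)Q(2015) = 6.57×14 + 3.29×85 + 15.77×104 = 91.98 + 279.65 + 1640.08 = 2011.71
P = 1491.49 / 2011.71 × 100 = 74.1404
Fisher = √(L × P) = √(74.2298 × 74.1404) = 74.1851

74.19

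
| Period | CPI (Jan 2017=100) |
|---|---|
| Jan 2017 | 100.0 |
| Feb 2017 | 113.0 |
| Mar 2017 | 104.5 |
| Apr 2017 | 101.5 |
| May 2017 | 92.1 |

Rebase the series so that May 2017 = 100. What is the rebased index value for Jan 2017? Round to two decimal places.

108.58

Rebased(Jan 2017) = 100.0 / 92.1 × 100 = 108.5776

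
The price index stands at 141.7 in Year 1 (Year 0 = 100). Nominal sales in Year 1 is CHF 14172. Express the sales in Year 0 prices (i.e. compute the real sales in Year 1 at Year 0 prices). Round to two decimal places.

Real = Nominal ÷ (Index/100) = 14172 ÷ (141.7/100)
     = 14172 ÷ 1.417 = 10001.4114

10001.41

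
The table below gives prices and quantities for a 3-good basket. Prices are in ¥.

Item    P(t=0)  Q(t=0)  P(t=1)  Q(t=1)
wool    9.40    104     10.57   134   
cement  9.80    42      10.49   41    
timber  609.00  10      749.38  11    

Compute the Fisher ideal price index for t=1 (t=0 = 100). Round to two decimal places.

Laspeyres component (base-period weights):
ΣP(t=1)Q(t=0) = 10.57×104 + 10.49×42 + 749.38×10 = 1099.28 + 440.58 + 7493.8 = 9033.66
ΣP(t=0)Q(t=0) = 9.40×104 + 9.80×42 + 609.00×10 = 977.6 + 411.6 + 6090 = 7479.2
L = 9033.66 / 7479.2 × 100 = 120.7838
Paasche component (current-period weights):
ΣP(t=1)Q(t=1) = 10.57×134 + 10.49×41 + 749.38×11 = 1416.38 + 430.09 + 8243.18 = 10089.65
ΣP(t=0)Q(t=1) = 9.40×134 + 9.80×41 + 609.00×11 = 1259.6 + 401.8 + 6699 = 8360.4
P = 10089.65 / 8360.4 × 100 = 120.6838
Fisher = √(L × P) = √(120.7838 × 120.6838) = 120.7338

120.73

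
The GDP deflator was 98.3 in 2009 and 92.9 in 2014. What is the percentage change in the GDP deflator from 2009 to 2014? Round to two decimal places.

Change = (92.9 − 98.3) / 98.3 × 100
       = -5.4 / 98.3 × 100 = -5.4934%

-5.49%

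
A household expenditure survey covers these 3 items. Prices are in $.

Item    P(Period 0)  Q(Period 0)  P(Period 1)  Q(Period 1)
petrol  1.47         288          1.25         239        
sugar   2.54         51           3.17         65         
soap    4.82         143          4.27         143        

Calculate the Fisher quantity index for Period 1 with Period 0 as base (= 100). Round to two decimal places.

Laspeyres component (base-period weights):
ΣP(Period 0)Q(Period 1) = 1.47×239 + 2.54×65 + 4.82×143 = 351.33 + 165.1 + 689.26 = 1205.69
ΣP(Period 0)Q(Period 0) = 1.47×288 + 2.54×51 + 4.82×143 = 423.36 + 129.54 + 689.26 = 1242.16
L = 1205.69 / 1242.16 × 100 = 97.0640
Paasche component (current-period weights):
ΣP(Period 1)Q(Period 1) = 1.25×239 + 3.17×65 + 4.27×143 = 298.75 + 206.05 + 610.61 = 1115.41
ΣP(Period 1)Q(Period 0) = 1.25×288 + 3.17×51 + 4.27×143 = 360 + 161.67 + 610.61 = 1132.28
P = 1115.41 / 1132.28 × 100 = 98.5101
Fisher = √(L × P) = √(97.0640 × 98.5101) = 97.7844

97.78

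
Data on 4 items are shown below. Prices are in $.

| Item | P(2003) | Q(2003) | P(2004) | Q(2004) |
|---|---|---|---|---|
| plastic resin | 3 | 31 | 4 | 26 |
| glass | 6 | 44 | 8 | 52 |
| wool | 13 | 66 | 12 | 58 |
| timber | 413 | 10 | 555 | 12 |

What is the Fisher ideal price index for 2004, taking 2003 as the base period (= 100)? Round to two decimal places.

128.33

Laspeyres component (base-period weights):
ΣP(2004)Q(2003) = 4×31 + 8×44 + 12×66 + 555×10 = 124 + 352 + 792 + 5550 = 6818
ΣP(2003)Q(2003) = 3×31 + 6×44 + 13×66 + 413×10 = 93 + 264 + 858 + 4130 = 5345
L = 6818 / 5345 × 100 = 127.5585
Paasche component (current-period weights):
ΣP(2004)Q(2004) = 4×26 + 8×52 + 12×58 + 555×12 = 104 + 416 + 696 + 6660 = 7876
ΣP(2003)Q(2004) = 3×26 + 6×52 + 13×58 + 413×12 = 78 + 312 + 754 + 4956 = 6100
P = 7876 / 6100 × 100 = 129.1148
Fisher = √(L × P) = √(127.5585 × 129.1148) = 128.3343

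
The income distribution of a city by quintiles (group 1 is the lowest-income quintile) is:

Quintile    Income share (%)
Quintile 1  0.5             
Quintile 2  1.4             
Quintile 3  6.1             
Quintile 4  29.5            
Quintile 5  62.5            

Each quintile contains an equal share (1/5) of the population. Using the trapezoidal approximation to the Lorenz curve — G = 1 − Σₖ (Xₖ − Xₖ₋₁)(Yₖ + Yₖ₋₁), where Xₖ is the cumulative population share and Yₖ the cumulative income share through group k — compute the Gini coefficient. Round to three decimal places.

Cumulative income shares Yₖ: 0.0050, 0.0190, 0.0800, 0.3750, 1.0000
Σ (Xₖ−Xₖ₋₁)(Yₖ+Yₖ₋₁) = (1/5)(0.0050+0.0000) + (1/5)(0.0190+0.0050) + (1/5)(0.0800+0.0190) + (1/5)(0.3750+0.0800) + (1/5)(1.0000+0.3750)
  = 0.0010 + 0.0048 + 0.0198 + 0.0910 + 0.2750 = 0.3916
G = 1 − 0.3916 = 0.6084

0.608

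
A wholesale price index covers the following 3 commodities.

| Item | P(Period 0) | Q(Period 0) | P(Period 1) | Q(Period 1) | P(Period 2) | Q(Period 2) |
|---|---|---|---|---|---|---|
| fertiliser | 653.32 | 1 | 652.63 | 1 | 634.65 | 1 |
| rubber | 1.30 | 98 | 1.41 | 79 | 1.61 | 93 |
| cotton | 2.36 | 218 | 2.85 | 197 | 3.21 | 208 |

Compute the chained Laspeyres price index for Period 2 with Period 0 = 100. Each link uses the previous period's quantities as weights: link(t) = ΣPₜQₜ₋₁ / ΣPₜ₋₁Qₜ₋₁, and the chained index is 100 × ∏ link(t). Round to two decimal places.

Link Period 0→Period 1:
ΣP(Period 1)Q(Period 0) = 652.63×1 + 1.41×98 + 2.85×218 = 652.63 + 138.18 + 621.3 = 1412.11
ΣP(Period 0)Q(Period 0) = 653.32×1 + 1.30×98 + 2.36×218 = 653.32 + 127.4 + 514.48 = 1295.2
link = 1412.11/1295.2 = 1.090264
Link Period 1→Period 2:
ΣP(Period 2)Q(Period 1) = 634.65×1 + 1.61×79 + 3.21×197 = 634.65 + 127.19 + 632.37 = 1394.21
ΣP(Period 1)Q(Period 1) = 652.63×1 + 1.41×79 + 2.85×197 = 652.63 + 111.39 + 561.45 = 1325.47
link = 1394.21/1325.47 = 1.051861
Chained index = 100 × 1.090264 × 1.051861 = 114.6806

114.68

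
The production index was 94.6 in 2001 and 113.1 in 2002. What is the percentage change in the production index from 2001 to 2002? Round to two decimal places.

Change = (113.1 − 94.6) / 94.6 × 100
       = 18.5 / 94.6 × 100 = 19.5560%

19.56%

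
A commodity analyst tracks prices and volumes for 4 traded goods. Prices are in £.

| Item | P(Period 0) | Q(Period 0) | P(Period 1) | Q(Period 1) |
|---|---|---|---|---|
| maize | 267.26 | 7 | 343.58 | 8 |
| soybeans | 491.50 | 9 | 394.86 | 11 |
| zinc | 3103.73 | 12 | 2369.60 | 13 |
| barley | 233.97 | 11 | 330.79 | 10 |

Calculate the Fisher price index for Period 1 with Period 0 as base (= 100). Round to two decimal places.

82.25

Laspeyres component (base-period weights):
ΣP(Period 1)Q(Period 0) = 343.58×7 + 394.86×9 + 2369.60×12 + 330.79×11 = 2405.06 + 3553.74 + 28435.2 + 3638.69 = 38032.69
ΣP(Period 0)Q(Period 0) = 267.26×7 + 491.50×9 + 3103.73×12 + 233.97×11 = 1870.82 + 4423.5 + 37244.76 + 2573.67 = 46112.75
L = 38032.69 / 46112.75 × 100 = 82.4776
Paasche component (current-period weights):
ΣP(Period 1)Q(Period 1) = 343.58×8 + 394.86×11 + 2369.60×13 + 330.79×10 = 2748.64 + 4343.46 + 30804.8 + 3307.9 = 41204.8
ΣP(Period 0)Q(Period 1) = 267.26×8 + 491.50×11 + 3103.73×13 + 233.97×10 = 2138.08 + 5406.5 + 40348.49 + 2339.7 = 50232.77
P = 41204.8 / 50232.77 × 100 = 82.0277
Fisher = √(L × P) = √(82.4776 × 82.0277) = 82.2524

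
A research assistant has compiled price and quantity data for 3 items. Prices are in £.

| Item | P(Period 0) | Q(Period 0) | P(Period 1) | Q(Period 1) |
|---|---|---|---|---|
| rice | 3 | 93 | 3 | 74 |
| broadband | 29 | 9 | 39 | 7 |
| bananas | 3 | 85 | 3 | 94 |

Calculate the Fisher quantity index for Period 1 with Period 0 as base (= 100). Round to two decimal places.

88.36

Laspeyres component (base-period weights):
ΣP(Period 0)Q(Period 1) = 3×74 + 29×7 + 3×94 = 222 + 203 + 282 = 707
ΣP(Period 0)Q(Period 0) = 3×93 + 29×9 + 3×85 = 279 + 261 + 255 = 795
L = 707 / 795 × 100 = 88.9308
Paasche component (current-period weights):
ΣP(Period 1)Q(Period 1) = 3×74 + 39×7 + 3×94 = 222 + 273 + 282 = 777
ΣP(Period 1)Q(Period 0) = 3×93 + 39×9 + 3×85 = 279 + 351 + 255 = 885
P = 777 / 885 × 100 = 87.7966
Fisher = √(L × P) = √(88.9308 × 87.7966) = 88.3619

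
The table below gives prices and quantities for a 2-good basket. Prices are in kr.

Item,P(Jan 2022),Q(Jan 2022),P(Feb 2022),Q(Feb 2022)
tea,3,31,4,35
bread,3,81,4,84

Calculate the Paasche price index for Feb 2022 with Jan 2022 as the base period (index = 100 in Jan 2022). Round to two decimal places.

Paasche price index uses current-period quantities as weights.
ΣP(Feb 2022)·Q(Feb 2022) = 4×35 + 4×84 = 140 + 336 = 476
ΣP(Jan 2022)·Q(Feb 2022) = 3×35 + 3×84 = 105 + 252 = 357
Index = 476 / 357 × 100 = 133.3333

133.33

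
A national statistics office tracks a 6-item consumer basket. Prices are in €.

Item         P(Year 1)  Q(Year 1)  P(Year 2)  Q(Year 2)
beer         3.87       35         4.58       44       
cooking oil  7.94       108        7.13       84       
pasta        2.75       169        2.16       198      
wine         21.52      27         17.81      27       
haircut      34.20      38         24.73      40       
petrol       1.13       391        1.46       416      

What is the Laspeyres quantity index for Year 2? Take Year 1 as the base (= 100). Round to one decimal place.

100.5

Laspeyres quantity index uses base-period prices as weights.
ΣP(Year 1)·Q(Year 2) = 3.87×44 + 7.94×84 + 2.75×198 + 21.52×27 + 34.20×40 + 1.13×416 = 170.28 + 666.96 + 544.5 + 581.04 + 1368 + 470.08 = 3800.86
ΣP(Year 1)·Q(Year 1) = 3.87×35 + 7.94×108 + 2.75×169 + 21.52×27 + 34.20×38 + 1.13×391 = 135.45 + 857.52 + 464.75 + 581.04 + 1299.6 + 441.83 = 3780.19
Index = 3800.86 / 3780.19 × 100 = 100.5468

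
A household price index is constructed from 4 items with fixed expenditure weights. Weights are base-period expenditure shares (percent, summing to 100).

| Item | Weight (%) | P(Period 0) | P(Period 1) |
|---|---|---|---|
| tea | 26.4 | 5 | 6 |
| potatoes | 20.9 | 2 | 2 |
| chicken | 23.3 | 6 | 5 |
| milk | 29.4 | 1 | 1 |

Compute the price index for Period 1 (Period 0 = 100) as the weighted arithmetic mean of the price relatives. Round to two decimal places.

101.40

tea: 26.4 × (6/5) = 26.4 × 1.200000 = 31.6800
potatoes: 20.9 × (2/2) = 20.9 × 1.000000 = 20.9000
chicken: 23.3 × (5/6) = 23.3 × 0.833333 = 19.4167
milk: 29.4 × (1/1) = 29.4 × 1.000000 = 29.4000
Index = Σ wᵢ·(p₁ᵢ/p₀ᵢ) = 31.6800 + 20.9000 + 19.4167 + 29.4000 = 101.3967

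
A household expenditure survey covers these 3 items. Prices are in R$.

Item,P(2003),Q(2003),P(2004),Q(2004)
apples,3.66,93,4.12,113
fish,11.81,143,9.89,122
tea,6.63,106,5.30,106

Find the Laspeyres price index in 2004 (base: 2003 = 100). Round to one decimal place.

86.4

Laspeyres price index uses base-period quantities as weights.
ΣP(2004)·Q(2003) = 4.12×93 + 9.89×143 + 5.30×106 = 383.16 + 1414.27 + 561.8 = 2359.23
ΣP(2003)·Q(2003) = 3.66×93 + 11.81×143 + 6.63×106 = 340.38 + 1688.83 + 702.78 = 2731.99
Index = 2359.23 / 2731.99 × 100 = 86.3557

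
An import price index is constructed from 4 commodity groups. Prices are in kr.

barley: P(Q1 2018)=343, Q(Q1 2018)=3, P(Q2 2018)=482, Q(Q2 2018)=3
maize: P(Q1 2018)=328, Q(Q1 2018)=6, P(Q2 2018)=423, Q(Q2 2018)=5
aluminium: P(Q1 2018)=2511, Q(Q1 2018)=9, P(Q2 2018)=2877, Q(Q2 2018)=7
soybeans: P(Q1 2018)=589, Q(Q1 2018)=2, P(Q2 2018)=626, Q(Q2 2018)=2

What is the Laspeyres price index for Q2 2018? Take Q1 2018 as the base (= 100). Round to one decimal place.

Laspeyres price index uses base-period quantities as weights.
ΣP(Q2 2018)·Q(Q1 2018) = 482×3 + 423×6 + 2877×9 + 626×2 = 1446 + 2538 + 25893 + 1252 = 31129
ΣP(Q1 2018)·Q(Q1 2018) = 343×3 + 328×6 + 2511×9 + 589×2 = 1029 + 1968 + 22599 + 1178 = 26774
Index = 31129 / 26774 × 100 = 116.2658

116.3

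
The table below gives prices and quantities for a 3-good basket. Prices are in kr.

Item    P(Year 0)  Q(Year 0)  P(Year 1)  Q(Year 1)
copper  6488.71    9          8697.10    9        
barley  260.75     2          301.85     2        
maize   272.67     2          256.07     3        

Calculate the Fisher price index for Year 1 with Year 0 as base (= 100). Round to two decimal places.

133.42

Laspeyres component (base-period weights):
ΣP(Year 1)Q(Year 0) = 8697.10×9 + 301.85×2 + 256.07×2 = 78273.9 + 603.7 + 512.14 = 79389.74
ΣP(Year 0)Q(Year 0) = 6488.71×9 + 260.75×2 + 272.67×2 = 58398.39 + 521.5 + 545.34 = 59465.23
L = 79389.74 / 59465.23 × 100 = 133.5062
Paasche component (current-period weights):
ΣP(Year 1)Q(Year 1) = 8697.10×9 + 301.85×2 + 256.07×3 = 78273.9 + 603.7 + 768.21 = 79645.81
ΣP(Year 0)Q(Year 1) = 6488.71×9 + 260.75×2 + 272.67×3 = 58398.39 + 521.5 + 818.01 = 59737.9
P = 79645.81 / 59737.9 × 100 = 133.3254
Fisher = √(L × P) = √(133.5062 × 133.3254) = 133.4158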